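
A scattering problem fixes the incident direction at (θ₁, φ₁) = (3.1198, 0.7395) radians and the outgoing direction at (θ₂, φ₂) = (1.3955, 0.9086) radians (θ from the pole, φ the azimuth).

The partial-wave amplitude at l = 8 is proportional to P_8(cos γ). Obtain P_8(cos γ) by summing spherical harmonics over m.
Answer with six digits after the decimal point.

0.071010

Addition theorem: P_8(cos γ) = (4π/17) Σ_m Y*_{lm}(Ω₁) Y_{lm}(Ω₂), m = −8…8:
  m=-8: Y*=0.00000 - 0.00000j  Y=0.25161 - 0.37973j  product 0.00000 - 0.00000j
  m=-7: Y*=-0.00000 + 0.00000j  Y=0.32176 - 0.02483j  product -0.00000 + 0.00000j
  m=-6: Y*=-0.00000 - 0.00000j  Y=-0.12569 - 0.13787j  product -0.00000 + 0.00000j
  m=-5: Y*=0.00000 + 0.00000j  Y=0.05629 - 0.32915j  product 0.00000 - 0.00000j
  m=-4: Y*=-0.00000 + 0.00000j  Y=-0.07546 + 0.04052j  product 0.00000 - 0.00000j
  m=-3: Y*=0.00009 - 0.00012j  Y=-0.29872 - 0.13190j  product -0.00004 + 0.00002j
  m=-2: Y*=0.00045 + 0.00487j  Y=0.00950 + 0.03778j  product -0.00018 + 0.00006j
  m=-1: Y*=-0.07911 - 0.07217j  Y=-0.19698 + 0.25266j  product 0.03382 - 0.00577j
  m=+0: Y*=1.15318 + 0.00000j  Y=0.02503 + 0.00000j  product 0.02887 + 0.00000j
  m=+1: Y*=0.07911 - 0.07217j  Y=0.19698 + 0.25266j  product 0.03382 + 0.00577j
  m=+2: Y*=0.00045 - 0.00487j  Y=0.00950 - 0.03778j  product -0.00018 - 0.00006j
  m=+3: Y*=-0.00009 - 0.00012j  Y=0.29872 - 0.13190j  product -0.00004 - 0.00002j
  m=+4: Y*=-0.00000 - 0.00000j  Y=-0.07546 - 0.04052j  product 0.00000 + 0.00000j
  m=+5: Y*=-0.00000 + 0.00000j  Y=-0.05629 - 0.32915j  product 0.00000 + 0.00000j
  m=+6: Y*=-0.00000 + 0.00000j  Y=-0.12569 + 0.13787j  product -0.00000 - 0.00000j
  m=+7: Y*=0.00000 + 0.00000j  Y=-0.32176 - 0.02483j  product -0.00000 - 0.00000j
  m=+8: Y*=0.00000 + 0.00000j  Y=0.25161 + 0.37973j  product 0.00000 + 0.00000j
Total Σ_m = 0.09606 + 0.00000j. Multiply by 0.739198: 0.07101 + 0.00000j. P_8(cos γ) = 0.071010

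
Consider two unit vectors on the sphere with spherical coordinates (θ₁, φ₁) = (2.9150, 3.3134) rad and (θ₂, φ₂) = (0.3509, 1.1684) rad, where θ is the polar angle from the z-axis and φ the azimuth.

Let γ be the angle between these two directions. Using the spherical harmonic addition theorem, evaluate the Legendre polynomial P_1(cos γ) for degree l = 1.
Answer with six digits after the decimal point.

Summing Y*_{l m}(θ₁,φ₁)·Y_{l m}(θ₂,φ₂) over m ∈ [−1, 1]; prefactor 4π/(2·1+1) = 4.188790:
  m=-1: Y*=-0.076475-0.013270i  Y=+0.046510-0.109275i  product -0.005007+0.007740i
  m=+0: Y*=-0.476113-0.000000i  Y=+0.458829+0.000000i  product -0.218454-0.000000i
  m=+1: Y*=+0.076475-0.013270i  Y=-0.046510-0.109275i  product -0.005007-0.007740i
Σ over m = -0.228468+0.000000i; ×(4π/3) → -0.957005+0.000000i. Real part: -0.957005

-0.957005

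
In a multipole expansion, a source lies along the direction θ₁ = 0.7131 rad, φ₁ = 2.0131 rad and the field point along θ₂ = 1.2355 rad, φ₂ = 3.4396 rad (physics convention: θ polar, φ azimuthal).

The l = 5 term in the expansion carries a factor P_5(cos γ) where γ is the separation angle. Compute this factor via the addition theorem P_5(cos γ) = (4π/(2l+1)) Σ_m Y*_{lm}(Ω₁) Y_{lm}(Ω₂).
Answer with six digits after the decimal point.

Term-by-term m-sum for l=5 (normalisation 4π/11 = 1.142397):
  m=-5: -0.044579-0.033241i × -0.028115+0.347379i = +0.012800-0.014551i  (running Σ = +0.012800-0.014551i)
  m=-4: -0.040076+0.199317i × +0.142005-0.356811i = +0.065428+0.042603i  (running Σ = +0.078228+0.028052i)
  m=-3: +0.389885-0.097019i × +0.004660-0.005800i = +0.001254-0.002714i  (running Σ = +0.079482+0.025339i)
  m=-2: -0.248904-0.303931i × -0.277864+0.188476i = +0.126445+0.037539i  (running Σ = +0.205927+0.062878i)
  m=-1: +0.012257-0.025880i × +0.077957-0.023945i = +0.000336-0.002311i  (running Σ = +0.206263+0.060567i)
  m=0: -0.391613-0.000000i × +0.313994+0.000000i = -0.122964-0.000000i  (running Σ = +0.083299+0.060567i)
  m=1: -0.012257-0.025880i × -0.077957-0.023945i = +0.000336+0.002311i  (running Σ = +0.083635+0.062878i)
  m=2: -0.248904+0.303931i × -0.277864-0.188476i = +0.126445-0.037539i  (running Σ = +0.210080+0.025339i)
  m=3: -0.389885-0.097019i × -0.004660-0.005800i = +0.001254+0.002714i  (running Σ = +0.211334+0.028052i)
  m=4: -0.040076-0.199317i × +0.142005+0.356811i = +0.065428-0.042603i  (running Σ = +0.276761-0.014551i)
  m=5: +0.044579-0.033241i × +0.028115+0.347379i = +0.012800+0.014551i  (running Σ = +0.289562-0.000000i)
Accumulated sum +0.289562-0.000000i; after 4π/(2l+1) scaling, +0.330795-0.000000i ⇒ P_5 = 0.330795

0.330795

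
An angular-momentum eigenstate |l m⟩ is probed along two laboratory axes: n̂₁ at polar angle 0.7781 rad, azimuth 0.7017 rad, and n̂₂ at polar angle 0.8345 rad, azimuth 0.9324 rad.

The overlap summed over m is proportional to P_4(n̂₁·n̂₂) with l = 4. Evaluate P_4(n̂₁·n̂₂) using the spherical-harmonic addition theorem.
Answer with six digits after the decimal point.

Expand P_4 via completeness: Σ_{m} conj(Y_{4,m}) at Ω₁ times Y_{4,m} at Ω₂ —
  m=-4: (-0.101463, 0.035298) × (-0.110988, 0.073993) = (0.008649, -0.011425)  (running Σ = (0.008649, -0.011425))
  m=-3: (-0.157008, 0.265345) × (-0.321864, -0.115448) = (0.081169, -0.067279)  (running Σ = (0.089818, -0.078704))
  m=-2: (0.070057, 0.414593) × (-0.114792, -0.379130) = (0.149143, -0.074153)  (running Σ = (0.238961, -0.152857))
  m=-1: (0.099548, 0.084138) × (0.022001, -0.029649) = (0.004685, -0.001100)  (running Σ = (0.243646, -0.153957))
  m=0: (-0.339746, -0.000000) × (-0.360835, 0.000000) = (0.122592, 0.000000)  (running Σ = (0.366238, -0.153957))
  m=1: (-0.099548, 0.084138) × (-0.022001, -0.029649) = (0.004685, 0.001100)  (running Σ = (0.370923, -0.152857))
  m=2: (0.070057, -0.414593) × (-0.114792, 0.379130) = (0.149143, 0.074153)  (running Σ = (0.520065, -0.078704))
  m=3: (0.157008, 0.265345) × (0.321864, -0.115448) = (0.081169, 0.067279)  (running Σ = (0.601234, -0.011425))
  m=4: (-0.101463, -0.035298) × (-0.110988, -0.073993) = (0.008649, 0.011425)  (running Σ = (0.609884, 0.000000))
Total Σ_m = (0.609884, 0.000000). Multiply by 1.396263: (0.851558, 0.000000). P_4(cos γ) = 0.851558

0.851558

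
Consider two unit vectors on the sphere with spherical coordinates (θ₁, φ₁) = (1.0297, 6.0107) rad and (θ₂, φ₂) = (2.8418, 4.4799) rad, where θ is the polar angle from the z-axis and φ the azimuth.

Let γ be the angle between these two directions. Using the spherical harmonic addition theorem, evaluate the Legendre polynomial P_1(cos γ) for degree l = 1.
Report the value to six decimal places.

Addition theorem: P_1(cos γ) = (4π/3) Σ_m Y*_{lm}(Ω₁) Y_{lm}(Ω₂), m = −1…1:
  term(m=-1) = +0.001208+0.030191i   from Y*(Ω₁)=+0.285212-0.079699i, Y(Ω₂)=-0.023508+0.099287i
  term(m=+0) = -0.117481+0.000000i   from Y*(Ω₁)=+0.251667-0.000000i, Y(Ω₂)=-0.466810+0.000000i
  term(m=+1) = +0.001208-0.030191i   from Y*(Ω₁)=-0.285212-0.079699i, Y(Ω₂)=+0.023508+0.099287i
Σ over m = -0.115064+0.000000i; ×(4π/3) → -0.481981+0.000000i. Real part: -0.481981

-0.481981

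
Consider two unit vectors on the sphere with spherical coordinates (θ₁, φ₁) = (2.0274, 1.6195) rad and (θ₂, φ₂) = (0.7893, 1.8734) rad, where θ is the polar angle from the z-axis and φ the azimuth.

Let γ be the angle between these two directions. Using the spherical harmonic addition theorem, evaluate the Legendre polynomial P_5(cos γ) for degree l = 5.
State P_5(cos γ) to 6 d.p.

0.344128

Expand P_5 via completeness: Σ_{m} conj(Y_{5,m}) at Ω₁ times Y_{5,m} at Ω₂ —
  m=-5: Y*=-0.065190+0.262386i  Y=-0.083518-0.004831i  product +0.006712-0.021599i
  m=-4: Y*=-0.412035-0.081302i  Y=+0.092563-0.245631i  product -0.058110+0.093683i
  m=-3: Y*=+0.027298-0.185498i  Y=+0.337930+0.263889i  product +0.058176-0.055482i
  m=-2: Y*=-0.249722-0.024402i  Y=-0.241545+0.167103i  product +0.064397-0.035835i
  m=-1: Y*=+0.012987-0.266442i  Y=+0.052644+0.168627i  product +0.045613-0.011837i
  m=+0: Y*=-0.194554-0.000000i  Y=-0.347757+0.000000i  product +0.067658+0.000000i
  m=+1: Y*=-0.012987-0.266442i  Y=-0.052644+0.168627i  product +0.045613+0.011837i
  m=+2: Y*=-0.249722+0.024402i  Y=-0.241545-0.167103i  product +0.064397+0.035835i
  m=+3: Y*=-0.027298-0.185498i  Y=-0.337930+0.263889i  product +0.058176+0.055482i
  m=+4: Y*=-0.412035+0.081302i  Y=+0.092563+0.245631i  product -0.058110-0.093683i
  m=+5: Y*=+0.065190+0.262386i  Y=+0.083518-0.004831i  product +0.006712+0.021599i
Total Σ_m = +0.301233-0.000000i. Multiply by 1.142397: +0.344128-0.000000i. P_5(cos γ) = 0.344128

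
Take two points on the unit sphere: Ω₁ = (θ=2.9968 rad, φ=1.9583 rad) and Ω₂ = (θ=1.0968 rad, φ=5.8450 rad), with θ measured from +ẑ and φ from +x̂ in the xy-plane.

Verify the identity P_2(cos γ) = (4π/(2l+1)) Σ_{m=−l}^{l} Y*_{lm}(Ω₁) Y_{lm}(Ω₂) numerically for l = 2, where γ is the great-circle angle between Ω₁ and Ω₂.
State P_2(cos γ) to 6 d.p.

-0.052776

Addition theorem: P_2(cos γ) = (4π/5) Σ_m Y*_{lm}(Ω₁) Y_{lm}(Ω₂), m = −2…2:
  [-2]  conj(Y_{2,-2})(Ω₁) = -0.005745-0.005627i ; Y_{2,-2}(Ω₂) = +0.195693+0.234981i ; Δ = +0.000198-0.002451i
  [-1]  conj(Y_{2,-1})(Ω₁) = +0.041681-0.102124i ; Y_{2,-1}(Ω₂) = +0.284108+0.133123i ; Δ = +0.025437-0.023466i
  [+0]  conj(Y_{2,0})(Ω₁) = +0.611085-0.000000i ; Y_{2,0}(Ω₂) = -0.118263+0.000000i ; Δ = -0.072269+0.000000i
  [+1]  conj(Y_{2,1})(Ω₁) = -0.041681-0.102124i ; Y_{2,1}(Ω₂) = -0.284108+0.133123i ; Δ = +0.025437+0.023466i
  [+2]  conj(Y_{2,2})(Ω₁) = -0.005745+0.005627i ; Y_{2,2}(Ω₂) = +0.195693-0.234981i ; Δ = +0.000198+0.002451i
Accumulated sum -0.020999-0.000000i; after 4π/(2l+1) scaling, -0.052776-0.000000i ⇒ P_2 = -0.052776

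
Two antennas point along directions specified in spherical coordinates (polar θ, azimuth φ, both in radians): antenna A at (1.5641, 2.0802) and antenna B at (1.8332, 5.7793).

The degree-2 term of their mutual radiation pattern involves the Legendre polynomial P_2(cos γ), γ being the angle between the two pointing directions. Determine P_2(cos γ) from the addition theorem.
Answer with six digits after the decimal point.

Addition theorem: P_2(cos γ) = (4π/5) Σ_m Y*_{lm}(Ω₁) Y_{lm}(Ω₂), m = −2…2:
  term(m=-2) = 0.06125 - 0.12496j   from Y*(Ω₁)=-0.20255 - 0.32889j, Y(Ω₂)=0.19230 + 0.30467j
  term(m=-1) = 0.00085 - 0.00053j   from Y*(Ω₁)=-0.00252 + 0.00452j, Y(Ω₂)=-0.16949 - 0.09345j
  term(m=+0) = 0.07938 + 0.00000j   from Y*(Ω₁)=-0.31535 + 0.00000j, Y(Ω₂)=-0.25172 + 0.00000j
  term(m=+1) = 0.00085 + 0.00053j   from Y*(Ω₁)=0.00252 + 0.00452j, Y(Ω₂)=0.16949 - 0.09345j
  term(m=+2) = 0.06125 + 0.12496j   from Y*(Ω₁)=-0.20255 + 0.32889j, Y(Ω₂)=0.19230 - 0.30467j
Accumulated sum 0.20359 + 0.00000j; after 4π/(2l+1) scaling, 0.51167 + 0.00000j ⇒ P_2 = 0.511672

0.511672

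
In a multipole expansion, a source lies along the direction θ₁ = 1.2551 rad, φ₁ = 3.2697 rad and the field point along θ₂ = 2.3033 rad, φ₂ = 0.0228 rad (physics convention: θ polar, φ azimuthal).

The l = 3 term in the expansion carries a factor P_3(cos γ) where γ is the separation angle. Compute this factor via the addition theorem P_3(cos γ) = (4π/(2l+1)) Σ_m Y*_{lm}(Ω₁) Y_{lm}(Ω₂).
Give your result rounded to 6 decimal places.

-0.521147

Expand P_3 via completeness: Σ_{m} conj(Y_{3,m}) at Ω₁ times Y_{3,m} at Ω₂ —
  m=-3: Y*=(-0.332231, -0.134365)  Y=(0.171080, -0.011720)  product (-0.058413, -0.019093)
  m=-2: Y*=(0.277358, 0.072660)  Y=(-0.377408, 0.017222)  product (-0.105928, -0.022646)
  m=-1: Y*=(0.157835, 0.020331)  Y=(0.296920, -0.006771)  product (0.047002, 0.004968)
  m=+0: Y*=(-0.291745, -0.000000)  Y=(0.190655, 0.000000)  product (-0.055623, -0.000000)
  m=+1: Y*=(-0.157835, 0.020331)  Y=(-0.296920, -0.006771)  product (0.047002, -0.004968)
  m=+2: Y*=(0.277358, -0.072660)  Y=(-0.377408, -0.017222)  product (-0.105928, 0.022646)
  m=+3: Y*=(0.332231, -0.134365)  Y=(-0.171080, -0.011720)  product (-0.058413, 0.019093)
Total Σ_m = (-0.290301, 0.000000). Multiply by 1.795196: (-0.521147, 0.000000). P_3(cos γ) = -0.521147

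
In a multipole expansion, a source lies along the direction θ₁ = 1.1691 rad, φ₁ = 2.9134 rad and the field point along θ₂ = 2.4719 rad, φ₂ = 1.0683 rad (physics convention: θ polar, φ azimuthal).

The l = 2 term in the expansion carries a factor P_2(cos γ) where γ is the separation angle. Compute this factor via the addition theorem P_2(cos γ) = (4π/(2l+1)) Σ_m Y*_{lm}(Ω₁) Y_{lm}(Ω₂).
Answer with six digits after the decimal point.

-0.180811

Term-by-term m-sum for l=2 (normalisation 4π/5 = 2.513274):
  [-2]  conj(Y_{2,-2})(Ω₁) = (0.293735, -0.144211) ; Y_{2,-2}(Ω₂) = (-0.079793, -0.125645) ; Δ = (-0.041557, -0.025399)
  [-1]  conj(Y_{2,-1})(Ω₁) = (-0.270801, 0.062890) ; Y_{2,-1}(Ω₂) = (-0.181076, 0.329500) ; Δ = (0.028313, -0.100617)
  [+0]  conj(Y_{2,0})(Ω₁) = (-0.170754, -0.000000) ; Y_{2,0}(Ω₂) = (0.266199, 0.000000) ; Δ = (-0.045455, -0.000000)
  [+1]  conj(Y_{2,1})(Ω₁) = (0.270801, 0.062890) ; Y_{2,1}(Ω₂) = (0.181076, 0.329500) ; Δ = (0.028313, 0.100617)
  [+2]  conj(Y_{2,2})(Ω₁) = (0.293735, 0.144211) ; Y_{2,2}(Ω₂) = (-0.079793, 0.125645) ; Δ = (-0.041557, 0.025399)
Σ over m = (-0.071943, 0.000000); ×(4π/5) → (-0.180811, 0.000000). Real part: -0.180811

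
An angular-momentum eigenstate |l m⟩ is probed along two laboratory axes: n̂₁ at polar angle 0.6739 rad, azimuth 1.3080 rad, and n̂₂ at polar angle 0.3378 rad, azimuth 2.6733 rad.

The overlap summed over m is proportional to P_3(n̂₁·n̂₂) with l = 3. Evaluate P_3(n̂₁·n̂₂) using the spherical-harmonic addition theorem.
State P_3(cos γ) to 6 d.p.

Expand P_3 via completeness: Σ_{m} conj(Y_{3,m}) at Ω₁ times Y_{3,m} at Ω₂ —
  [-3]  conj(Y_{3,-3})(Ω₁) = -0.071909-0.071480i ; Y_{3,-3}(Ω₂) = -0.002508-0.014979i ; Δ = -0.000890+0.001256i
  [-2]  conj(Y_{3,-2})(Ω₁) = -0.269009+0.156028i ; Y_{3,-2}(Ω₂) = +0.062753+0.085311i ; Δ = -0.030192-0.013158i
  [-1]  conj(Y_{3,-1})(Ω₁) = +0.107555+0.399804i ; Y_{3,-1}(Ω₂) = -0.329813-0.166826i ; Δ = +0.031225-0.149803i
  [+0]  conj(Y_{3,0})(Ω₁) = +0.015420-0.000000i ; Y_{3,0}(Ω₂) = +0.510818+0.000000i ; Δ = +0.007877+0.000000i
  [+1]  conj(Y_{3,1})(Ω₁) = -0.107555+0.399804i ; Y_{3,1}(Ω₂) = +0.329813-0.166826i ; Δ = +0.031225+0.149803i
  [+2]  conj(Y_{3,2})(Ω₁) = -0.269009-0.156028i ; Y_{3,2}(Ω₂) = +0.062753-0.085311i ; Δ = -0.030192+0.013158i
  [+3]  conj(Y_{3,3})(Ω₁) = +0.071909-0.071480i ; Y_{3,3}(Ω₂) = +0.002508-0.014979i ; Δ = -0.000890-0.001256i
Total Σ_m = +0.008162-0.000000i. Multiply by 1.795196: +0.014652-0.000000i. P_3(cos γ) = 0.014652

0.014652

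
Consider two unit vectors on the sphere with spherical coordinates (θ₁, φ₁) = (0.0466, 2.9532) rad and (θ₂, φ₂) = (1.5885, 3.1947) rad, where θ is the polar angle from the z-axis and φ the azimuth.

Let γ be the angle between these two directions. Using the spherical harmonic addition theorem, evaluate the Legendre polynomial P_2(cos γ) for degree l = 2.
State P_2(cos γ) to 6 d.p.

Term-by-term m-sum for l=2 (normalisation 4π/5 = 2.513274):
  [-2]  conj(Y_{2,-2})(Ω₁) = (0.000779, -0.000308) ; Y_{2,-2}(Ω₂) = (0.383977, -0.040938) ; Δ = (0.000287, -0.000150)
  [-1]  conj(Y_{2,-1})(Ω₁) = (-0.035313, 0.006732) ; Y_{2,-1}(Ω₂) = (0.013655, -0.000726) ; Δ = (-0.000477, 0.000118)
  [+0]  conj(Y_{2,0})(Ω₁) = (0.628730, -0.000000) ; Y_{2,0}(Ω₂) = (-0.315095, 0.000000) ; Δ = (-0.198110, 0.000000)
  [+1]  conj(Y_{2,1})(Ω₁) = (0.035313, 0.006732) ; Y_{2,1}(Ω₂) = (-0.013655, -0.000726) ; Δ = (-0.000477, -0.000118)
  [+2]  conj(Y_{2,2})(Ω₁) = (0.000779, 0.000308) ; Y_{2,2}(Ω₂) = (0.383977, 0.040938) ; Δ = (0.000287, 0.000150)
Σ over m = (-0.198491, 0.000000); ×(4π/5) → (-0.498862, 0.000000). Real part: -0.498862

-0.498862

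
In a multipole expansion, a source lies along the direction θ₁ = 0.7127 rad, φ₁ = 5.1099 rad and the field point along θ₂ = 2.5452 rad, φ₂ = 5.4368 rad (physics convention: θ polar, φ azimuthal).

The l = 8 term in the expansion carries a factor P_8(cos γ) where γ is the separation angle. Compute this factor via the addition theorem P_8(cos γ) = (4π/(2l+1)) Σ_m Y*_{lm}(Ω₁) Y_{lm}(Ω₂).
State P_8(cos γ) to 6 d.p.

-0.205779

Addition theorem: P_8(cos γ) = (4π/17) Σ_m Y*_{lm}(Ω₁) Y_{lm}(Ω₂), m = −8…8:
  term(m=-8) = (-0.000076, -0.000044)   from Y*(Ω₁)=(-0.017212, -0.000663), Y(Ω₂)=(0.004509, 0.002393)
  term(m=-7) = (0.001577, 0.001807)   from Y*(Ω₁)=(-0.028010, -0.074639), Y(Ω₂)=(-0.028166, 0.010553)
  term(m=-6) = (-0.009308, -0.022605)   from Y*(Ω₁)=(0.162319, -0.153207), Y(Ω₂)=(0.039188, -0.102272)
  term(m=-5) = (0.007148, 0.112061)   from Y*(Ω₁)=(0.375676, 0.166308), Y(Ω₂)=(0.126323, 0.242369)
  term(m=-4) = (0.054876, -0.203660)   from Y*(Ω₁)=(-0.008827, 0.458555), Y(Ω₂)=(-0.446273, -0.111080)
  term(m=-3) = (-0.041031, 0.061268)   from Y*(Ω₁)=(-0.153912, 0.061165), Y(Ω₂)=(0.366847, -0.252288)
  term(m=-2) = (-0.010773, 0.008255)   from Y*(Ω₁)=(0.207113, 0.211138), Y(Ω₂)=(-0.005583, 0.045549)
  term(m=-1) = (-0.122901, 0.041671)   from Y*(Ω₁)=(-0.125596, 0.299136), Y(Ω₂)=(0.265078, 0.299556)
  term(m=+0) = (-0.037405, 0.000000)   from Y*(Ω₁)=(0.203142, -0.000000), Y(Ω₂)=(-0.184130, 0.000000)
  term(m=+1) = (-0.122901, -0.041671)   from Y*(Ω₁)=(0.125596, 0.299136), Y(Ω₂)=(-0.265078, 0.299556)
  term(m=+2) = (-0.010773, -0.008255)   from Y*(Ω₁)=(0.207113, -0.211138), Y(Ω₂)=(-0.005583, -0.045549)
  term(m=+3) = (-0.041031, -0.061268)   from Y*(Ω₁)=(0.153912, 0.061165), Y(Ω₂)=(-0.366847, -0.252288)
  term(m=+4) = (0.054876, 0.203660)   from Y*(Ω₁)=(-0.008827, -0.458555), Y(Ω₂)=(-0.446273, 0.111080)
  term(m=+5) = (0.007148, -0.112061)   from Y*(Ω₁)=(-0.375676, 0.166308), Y(Ω₂)=(-0.126323, 0.242369)
  term(m=+6) = (-0.009308, 0.022605)   from Y*(Ω₁)=(0.162319, 0.153207), Y(Ω₂)=(0.039188, 0.102272)
  term(m=+7) = (0.001577, -0.001807)   from Y*(Ω₁)=(0.028010, -0.074639), Y(Ω₂)=(0.028166, 0.010553)
  term(m=+8) = (-0.000076, 0.000044)   from Y*(Ω₁)=(-0.017212, 0.000663), Y(Ω₂)=(0.004509, -0.002393)
Total Σ_m = (-0.278381, 0.000000). Multiply by 0.739198: (-0.205779, 0.000000). P_8(cos γ) = -0.205779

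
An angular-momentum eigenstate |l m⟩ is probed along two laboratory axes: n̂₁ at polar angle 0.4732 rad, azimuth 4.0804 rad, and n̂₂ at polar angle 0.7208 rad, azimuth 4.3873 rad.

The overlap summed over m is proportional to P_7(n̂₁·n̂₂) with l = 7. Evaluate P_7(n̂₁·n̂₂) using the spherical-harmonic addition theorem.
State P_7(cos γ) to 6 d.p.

Expand P_7 via completeness: Σ_{m} conj(Y_{7,m}) at Ω₁ times Y_{7,m} at Ω₂ —
  term(m=-7) = -0.000030-0.000047i   from Y*(Ω₁)=-0.001957-0.000581i, Y(Ω₂)=+0.020775+0.017671i
  term(m=-6) = -0.000463-0.001670i   from Y*(Ω₁)=+0.011875-0.009034i, Y(Ω₂)=+0.043060-0.107890i
  term(m=-5) = +0.000709-0.019522i   from Y*(Ω₁)=+0.001231+0.067075i, Y(Ω₂)=-0.290750-0.015905i
  term(m=-4) = +0.031405-0.087887i   from Y*(Ω₁)=-0.168172-0.118451i, Y(Ω₂)=+0.121213+0.437226i
  term(m=-3) = +0.092230-0.121299i   from Y*(Ω₁)=+0.401647-0.135410i, Y(Ω₂)=+0.297619-0.201665i
  term(m=-2) = -0.032643+0.023000i   from Y*(Ω₁)=-0.153880+0.485698i, Y(Ω₂)=+0.062385+0.047443i
  term(m=-1) = -0.050321+0.015947i   from Y*(Ω₁)=-0.079047-0.107964i, Y(Ω₂)=+0.126000-0.373837i
  term(m=+0) = +0.018534+0.000000i   from Y*(Ω₁)=-0.430463-0.000000i, Y(Ω₂)=-0.043055+0.000000i
  term(m=+1) = -0.050321-0.015947i   from Y*(Ω₁)=+0.079047-0.107964i, Y(Ω₂)=-0.126000-0.373837i
  term(m=+2) = -0.032643-0.023000i   from Y*(Ω₁)=-0.153880-0.485698i, Y(Ω₂)=+0.062385-0.047443i
  term(m=+3) = +0.092230+0.121299i   from Y*(Ω₁)=-0.401647-0.135410i, Y(Ω₂)=-0.297619-0.201665i
  term(m=+4) = +0.031405+0.087887i   from Y*(Ω₁)=-0.168172+0.118451i, Y(Ω₂)=+0.121213-0.437226i
  term(m=+5) = +0.000709+0.019522i   from Y*(Ω₁)=-0.001231+0.067075i, Y(Ω₂)=+0.290750-0.015905i
  term(m=+6) = -0.000463+0.001670i   from Y*(Ω₁)=+0.011875+0.009034i, Y(Ω₂)=+0.043060+0.107890i
  term(m=+7) = -0.000030+0.000047i   from Y*(Ω₁)=+0.001957-0.000581i, Y(Ω₂)=-0.020775+0.017671i
Σ over m = +0.100308+0.000000i; ×(4π/15) → +0.084034+0.000000i. Real part: 0.084034

0.084034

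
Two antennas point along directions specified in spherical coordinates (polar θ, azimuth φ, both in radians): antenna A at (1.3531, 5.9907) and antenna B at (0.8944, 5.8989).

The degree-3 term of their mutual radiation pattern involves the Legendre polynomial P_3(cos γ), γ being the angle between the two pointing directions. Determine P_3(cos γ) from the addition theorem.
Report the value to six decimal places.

0.442700

Term-by-term m-sum for l=3 (normalisation 4π/7 = 1.795196):
  m=-3: Y*=(0.248213, -0.298704)  Y=(0.080310, 0.180837)  product (0.073951, 0.020897)
  m=-2: Y*=(0.175444, -0.116196)  Y=(0.279695, 0.270437)  product (0.080494, 0.014947)
  m=-1: Y*=(-0.231678, 0.069763)  Y=(0.224136, 0.090638)  product (-0.058250, -0.005362)
  m=+0: Y*=(-0.222998, -0.000000)  Y=(-0.243112, 0.000000)  product (0.054213, 0.000000)
  m=+1: Y*=(0.231678, 0.069763)  Y=(-0.224136, 0.090638)  product (-0.058250, 0.005362)
  m=+2: Y*=(0.175444, 0.116196)  Y=(0.279695, -0.270437)  product (0.080494, -0.014947)
  m=+3: Y*=(-0.248213, -0.298704)  Y=(-0.080310, 0.180837)  product (0.073951, -0.020897)
Total Σ_m = (0.246603, 0.000000). Multiply by 1.795196: (0.442700, 0.000000). P_3(cos γ) = 0.442700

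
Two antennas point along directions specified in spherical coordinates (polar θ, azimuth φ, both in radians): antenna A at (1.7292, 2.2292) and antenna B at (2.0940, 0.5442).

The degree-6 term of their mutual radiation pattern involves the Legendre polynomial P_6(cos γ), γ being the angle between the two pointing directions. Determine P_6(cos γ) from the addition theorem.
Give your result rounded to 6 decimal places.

Addition theorem: P_6(cos γ) = (4π/13) Σ_m Y*_{lm}(Ω₁) Y_{lm}(Ω₂), m = −6…6:
  m=-6: Y*=(0.309215, 0.324056)  Y=(-0.202523, 0.025162)  product (-0.070777, -0.057848)
  m=-5: Y*=(-0.037144, 0.245059)  Y=(0.372248, 0.166500)  product (-0.054629, 0.085038)
  m=-4: Y*=(0.215280, -0.119848)  Y=(-0.199795, -0.288310)  product (-0.077565, -0.038122)
  m=-3: Y*=(0.247982, 0.106138)  Y=(-0.003316, -0.053580)  product (0.004865, -0.013639)
  m=-2: Y*=(-0.045689, -0.176002)  Y=(-0.162911, 0.311100)  product (0.062197, 0.014459)
  m=-1: Y*=(0.167813, -0.216939)  Y=(0.066036, -0.039962)  product (0.002412, -0.021032)
  m=+0: Y*=(-0.163932, -0.000000)  Y=(0.328971, 0.000000)  product (-0.053929, -0.000000)
  m=+1: Y*=(-0.167813, -0.216939)  Y=(-0.066036, -0.039962)  product (0.002412, 0.021032)
  m=+2: Y*=(-0.045689, 0.176002)  Y=(-0.162911, -0.311100)  product (0.062197, -0.014459)
  m=+3: Y*=(-0.247982, 0.106138)  Y=(0.003316, -0.053580)  product (0.004865, 0.013639)
  m=+4: Y*=(0.215280, 0.119848)  Y=(-0.199795, 0.288310)  product (-0.077565, 0.038122)
  m=+5: Y*=(0.037144, 0.245059)  Y=(-0.372248, 0.166500)  product (-0.054629, -0.085038)
  m=+6: Y*=(0.309215, -0.324056)  Y=(-0.202523, -0.025162)  product (-0.070777, 0.057848)
Total Σ_m = (-0.320923, 0.000000). Multiply by 0.966644: (-0.310218, 0.000000). P_6(cos γ) = -0.310218

-0.310218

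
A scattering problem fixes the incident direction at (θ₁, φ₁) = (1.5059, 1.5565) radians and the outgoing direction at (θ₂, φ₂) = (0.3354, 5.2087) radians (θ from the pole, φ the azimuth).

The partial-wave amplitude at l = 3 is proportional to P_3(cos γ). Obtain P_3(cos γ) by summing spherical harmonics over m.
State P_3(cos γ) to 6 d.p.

0.309384

Summing Y*_{l m}(θ₁,φ₁)·Y_{l m}(θ₂,φ₂) over m ∈ [−3, 3]; prefactor 4π/(2·3+1) = 1.795196:
  term(m=-3) = (-0.000240, 0.006164)   from Y*(Ω₁)=(-0.017776, -0.414213), Y(Ω₂)=(-0.014828, -0.001217)
  term(m=-2) = (0.003604, -0.005884)   from Y*(Ω₁)=(-0.065971, 0.001887), Y(Ω₂)=(-0.057136, 0.087557)
  term(m=-1) = (0.101330, -0.056761)   from Y*(Ω₁)=(-0.004513, -0.315686), Y(Ω₂)=(0.175176, 0.323488)
  term(m=+0) = (-0.037048, -0.000000)   from Y*(Ω₁)=(-0.072093, -0.000000), Y(Ω₂)=(0.513883, 0.000000)
  term(m=+1) = (0.101330, 0.056761)   from Y*(Ω₁)=(0.004513, -0.315686), Y(Ω₂)=(-0.175176, 0.323488)
  term(m=+2) = (0.003604, 0.005884)   from Y*(Ω₁)=(-0.065971, -0.001887), Y(Ω₂)=(-0.057136, -0.087557)
  term(m=+3) = (-0.000240, -0.006164)   from Y*(Ω₁)=(0.017776, -0.414213), Y(Ω₂)=(0.014828, -0.001217)
Σ over m = (0.172340, -0.000000); ×(4π/7) → (0.309384, -0.000000). Real part: 0.309384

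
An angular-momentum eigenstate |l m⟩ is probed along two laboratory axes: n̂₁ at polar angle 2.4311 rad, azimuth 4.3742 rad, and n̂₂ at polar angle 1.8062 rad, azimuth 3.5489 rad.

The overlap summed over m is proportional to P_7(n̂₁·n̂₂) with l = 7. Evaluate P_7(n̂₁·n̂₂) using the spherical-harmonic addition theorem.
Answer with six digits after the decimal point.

Addition theorem: P_7(cos γ) = (4π/15) Σ_m Y*_{lm}(Ω₁) Y_{lm}(Ω₂), m = −7…7:
  m=-7: 0.01755 - 0.01795j × 0.39391 + 0.11774j = 0.00903 - 0.00500j  (running Σ = 0.00903 - 0.00500j)
  m=-6: -0.04830 - 0.09790j × 0.28274 + 0.23706j = 0.00955 - 0.03913j  (running Σ = 0.01858 - 0.04413j)
  m=-5: -0.27815 + 0.03358j × -0.04195 - 0.08347j = 0.01447 + 0.02181j  (running Σ = 0.03305 - 0.02232j)
  m=-4: -0.09733 + 0.43930j × -0.02049 - 0.35031j = 0.15588 + 0.02509j  (running Σ = 0.18893 + 0.00277j)
  m=-3: 0.32042 + 0.19921j × 0.00581 - 0.01598j = 0.00505 - 0.00396j  (running Σ = 0.19398 - 0.00119j)
  m=-2: -0.03899 + 0.03130j × -0.22349 + 0.23695j = 0.00130 - 0.01623j  (running Σ = 0.19528 - 0.01742j)
  m=-1: 0.13095 + 0.37233j × -0.05407 + 0.02333j = -0.01577 - 0.01708j  (running Σ = 0.17951 - 0.03450j)
  m=0: 0.07351 + 0.00000j × 0.31607 + 0.00000j = 0.02323 + 0.00000j  (running Σ = 0.20275 - 0.03450j)
  m=1: -0.13095 + 0.37233j × 0.05407 + 0.02333j = -0.01577 + 0.01708j  (running Σ = 0.18698 - 0.01742j)
  m=2: -0.03899 - 0.03130j × -0.22349 - 0.23695j = 0.00130 + 0.01623j  (running Σ = 0.18828 - 0.00119j)
  m=3: -0.32042 + 0.19921j × -0.00581 - 0.01598j = 0.00505 + 0.00396j  (running Σ = 0.19332 + 0.00277j)
  m=4: -0.09733 - 0.43930j × -0.02049 + 0.35031j = 0.15588 - 0.02509j  (running Σ = 0.34921 - 0.02232j)
  m=5: 0.27815 + 0.03358j × 0.04195 - 0.08347j = 0.01447 - 0.02181j  (running Σ = 0.36368 - 0.04413j)
  m=6: -0.04830 + 0.09790j × 0.28274 - 0.23706j = 0.00955 + 0.03913j  (running Σ = 0.37323 - 0.00500j)
  m=7: -0.01755 - 0.01795j × -0.39391 + 0.11774j = 0.00903 + 0.00500j  (running Σ = 0.38226 + 0.00000j)
Σ over m = 0.38226 + 0.00000j; ×(4π/15) → 0.32024 + 0.00000j. Real part: 0.320241

0.320241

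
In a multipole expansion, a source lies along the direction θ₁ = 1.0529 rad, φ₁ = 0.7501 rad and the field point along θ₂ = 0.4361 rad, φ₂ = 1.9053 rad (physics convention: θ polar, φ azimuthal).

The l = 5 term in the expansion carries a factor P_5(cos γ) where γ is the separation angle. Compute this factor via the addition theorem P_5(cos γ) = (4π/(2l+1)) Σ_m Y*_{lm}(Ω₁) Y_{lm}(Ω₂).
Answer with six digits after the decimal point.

-0.144956

Term-by-term m-sum for l=5 (normalisation 4π/11 = 1.142397):
  [-5]  conj(Y_{5,-5})(Ω₁) = -0.188519-0.131453i ; Y_{5,-5}(Ω₂) = -0.006209+0.000634i ; Δ = +0.001254+0.000697i
  [-4]  conj(Y_{5,-4})(Ω₁) = -0.409972+0.058273i ; Y_{5,-4}(Ω₂) = +0.009770-0.041211i ; Δ = -0.001604+0.017465i
  [-3]  conj(Y_{5,-3})(Ω₁) = -0.171925+0.212821i ; Y_{5,-3}(Ω₂) = +0.140604+0.089585i ; Δ = -0.043239+0.014521i
  [-2]  conj(Y_{5,-2})(Ω₁) = -0.011829-0.167280i ; Y_{5,-2}(Ω₂) = -0.314926+0.248993i ; Δ = +0.045377+0.049736i
  [-1]  conj(Y_{5,-1})(Ω₁) = -0.238159-0.221913i ; Y_{5,-1}(Ω₂) = -0.163120-0.469322i ; Δ = -0.065300+0.147972i
  [+0]  conj(Y_{5,0})(Ω₁) = +0.094286-0.000000i ; Y_{5,0}(Ω₂) = +0.001455+0.000000i ; Δ = +0.000137+0.000000i
  [+1]  conj(Y_{5,1})(Ω₁) = +0.238159-0.221913i ; Y_{5,1}(Ω₂) = +0.163120-0.469322i ; Δ = -0.065300-0.147972i
  [+2]  conj(Y_{5,2})(Ω₁) = -0.011829+0.167280i ; Y_{5,2}(Ω₂) = -0.314926-0.248993i ; Δ = +0.045377-0.049736i
  [+3]  conj(Y_{5,3})(Ω₁) = +0.171925+0.212821i ; Y_{5,3}(Ω₂) = -0.140604+0.089585i ; Δ = -0.043239-0.014521i
  [+4]  conj(Y_{5,4})(Ω₁) = -0.409972-0.058273i ; Y_{5,4}(Ω₂) = +0.009770+0.041211i ; Δ = -0.001604-0.017465i
  [+5]  conj(Y_{5,5})(Ω₁) = +0.188519-0.131453i ; Y_{5,5}(Ω₂) = +0.006209+0.000634i ; Δ = +0.001254-0.000697i
Total Σ_m = -0.126887+0.000000i. Multiply by 1.142397: -0.144956+0.000000i. P_5(cos γ) = -0.144956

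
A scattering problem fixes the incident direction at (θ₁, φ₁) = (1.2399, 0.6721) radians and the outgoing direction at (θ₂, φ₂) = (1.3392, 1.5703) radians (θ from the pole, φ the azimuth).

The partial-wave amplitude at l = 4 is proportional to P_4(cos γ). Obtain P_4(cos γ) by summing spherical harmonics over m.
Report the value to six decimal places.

-0.428249

Addition theorem: P_4(cos γ) = (4π/9) Σ_m Y*_{lm}(Ω₁) Y_{lm}(Ω₂), m = −4…4:
  term(m=-4) = (-0.126530, 0.061309)   from Y*(Ω₁)=(-0.318302, 0.155013), Y(Ω₂)=(0.397131, 0.000788)
  term(m=-3) = (-0.082171, -0.039389)   from Y*(Ω₁)=(-0.148234, 0.310424), Y(Ω₂)=(-0.000394, 0.264895)
  term(m=-2) = (-0.003496, -0.015232)   from Y*(Ω₁)=(-0.017553, -0.076134), Y(Ω₂)=(0.200029, 0.000199)
  term(m=-1) = (0.056946, -0.071497)   from Y*(Ω₁)=(-0.257201, -0.204649), Y(Ω₂)=(-0.000138, 0.278090)
  term(m=+0) = (0.003790, 0.000000)   from Y*(Ω₁)=(0.023626, -0.000000), Y(Ω₂)=(0.160435, 0.000000)
  term(m=+1) = (0.056946, 0.071497)   from Y*(Ω₁)=(0.257201, -0.204649), Y(Ω₂)=(0.000138, 0.278090)
  term(m=+2) = (-0.003496, 0.015232)   from Y*(Ω₁)=(-0.017553, 0.076134), Y(Ω₂)=(0.200029, -0.000199)
  term(m=+3) = (-0.082171, 0.039389)   from Y*(Ω₁)=(0.148234, 0.310424), Y(Ω₂)=(0.000394, 0.264895)
  term(m=+4) = (-0.126530, -0.061309)   from Y*(Ω₁)=(-0.318302, -0.155013), Y(Ω₂)=(0.397131, -0.000788)
Σ over m = (-0.306711, -0.000000); ×(4π/9) → (-0.428249, -0.000000). Real part: -0.428249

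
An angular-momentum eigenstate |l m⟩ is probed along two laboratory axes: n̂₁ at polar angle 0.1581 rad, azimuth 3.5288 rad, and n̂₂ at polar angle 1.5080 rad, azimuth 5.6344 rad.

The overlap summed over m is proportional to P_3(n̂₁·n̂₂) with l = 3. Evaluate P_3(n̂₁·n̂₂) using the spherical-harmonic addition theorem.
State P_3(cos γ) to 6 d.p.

Expand P_3 via completeness: Σ_{m} conj(Y_{3,m}) at Ω₁ times Y_{3,m} at Ω₂ —
  term(m=-3) = (0.000675, -0.000023)   from Y*(Ω₁)=(-0.000648, -0.001494), Y(Ω₂)=(-0.152132, 0.385854)
  term(m=-2) = (-0.000768, 0.001402)   from Y*(Ω₁)=(0.017883, 0.017494), Y(Ω₂)=(0.017238, 0.061513)
  term(m=-1) = (0.031783, 0.053653)   from Y*(Ω₁)=(-0.182621, -0.074472), Y(Ω₂)=(-0.251948, -0.191049)
  term(m=+0) = (-0.048254, 0.000000)   from Y*(Ω₁)=(0.691370, -0.000000), Y(Ω₂)=(-0.069795, 0.000000)
  term(m=+1) = (0.031783, -0.053653)   from Y*(Ω₁)=(0.182621, -0.074472), Y(Ω₂)=(0.251948, -0.191049)
  term(m=+2) = (-0.000768, -0.001402)   from Y*(Ω₁)=(0.017883, -0.017494), Y(Ω₂)=(0.017238, -0.061513)
  term(m=+3) = (0.000675, 0.000023)   from Y*(Ω₁)=(0.000648, -0.001494), Y(Ω₂)=(0.152132, 0.385854)
Total Σ_m = (0.015127, 0.000000). Multiply by 1.795196: (0.027155, 0.000000). P_3(cos γ) = 0.027155

0.027155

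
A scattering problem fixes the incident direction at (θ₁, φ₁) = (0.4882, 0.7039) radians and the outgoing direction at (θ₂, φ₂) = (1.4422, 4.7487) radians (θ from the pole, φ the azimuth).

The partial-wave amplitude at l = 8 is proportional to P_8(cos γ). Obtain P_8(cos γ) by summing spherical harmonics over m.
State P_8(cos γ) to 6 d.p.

Summing Y*_{l m}(θ₁,φ₁)·Y_{l m}(θ₂,φ₂) over m ∈ [−8, 8]; prefactor 4π/(2·8+1) = 0.739198:
  term(m=-8) = +0.000342-0.000471i   from Y*(Ω₁)=+0.000960-0.000733i, Y(Ω₂)=+0.462141-0.138154i
  term(m=-7) = -0.002267+0.000089i   from Y*(Ω₁)=+0.001939-0.008884i, Y(Ω₂)=-0.062734-0.241474i
  term(m=-6) = -0.007514-0.008798i   from Y*(Ω₁)=-0.020144-0.037858i, Y(Ω₂)=+0.263419-0.058316i
  term(m=-5) = -0.007622+0.038318i   from Y*(Ω₁)=-0.131825-0.052333i, Y(Ω₂)=-0.049736-0.270929i
  term(m=-4) = -0.057082+0.029085i   from Y*(Ω₁)=-0.314338+0.106263i, Y(Ω₂)=+0.191043-0.027945i
  term(m=-3) = +0.131543+0.060642i   from Y*(Ω₁)=-0.264275+0.439975i, Y(Ω₂)=-0.030682-0.280549i
  term(m=-2) = +0.014577+0.060717i   from Y*(Ω₁)=+0.064484+0.392108i, Y(Ω₂)=+0.156723-0.011402i
  term(m=-1) = -0.024706+0.031339i   from Y*(Ω₁)=-0.107210-0.091019i, Y(Ω₂)=-0.010301-0.283567i
  term(m=+0) = -0.066450-0.000000i   from Y*(Ω₁)=-0.454234-0.000000i, Y(Ω₂)=+0.146291+0.000000i
  term(m=+1) = -0.024706-0.031339i   from Y*(Ω₁)=+0.107210-0.091019i, Y(Ω₂)=+0.010301-0.283567i
  term(m=+2) = +0.014577-0.060717i   from Y*(Ω₁)=+0.064484-0.392108i, Y(Ω₂)=+0.156723+0.011402i
  term(m=+3) = +0.131543-0.060642i   from Y*(Ω₁)=+0.264275+0.439975i, Y(Ω₂)=+0.030682-0.280549i
  term(m=+4) = -0.057082-0.029085i   from Y*(Ω₁)=-0.314338-0.106263i, Y(Ω₂)=+0.191043+0.027945i
  term(m=+5) = -0.007622-0.038318i   from Y*(Ω₁)=+0.131825-0.052333i, Y(Ω₂)=+0.049736-0.270929i
  term(m=+6) = -0.007514+0.008798i   from Y*(Ω₁)=-0.020144+0.037858i, Y(Ω₂)=+0.263419+0.058316i
  term(m=+7) = -0.002267-0.000089i   from Y*(Ω₁)=-0.001939-0.008884i, Y(Ω₂)=+0.062734-0.241474i
  term(m=+8) = +0.000342+0.000471i   from Y*(Ω₁)=+0.000960+0.000733i, Y(Ω₂)=+0.462141+0.138154i
Accumulated sum +0.028091+0.000000i; after 4π/(2l+1) scaling, +0.020765+0.000000i ⇒ P_8 = 0.020765

0.020765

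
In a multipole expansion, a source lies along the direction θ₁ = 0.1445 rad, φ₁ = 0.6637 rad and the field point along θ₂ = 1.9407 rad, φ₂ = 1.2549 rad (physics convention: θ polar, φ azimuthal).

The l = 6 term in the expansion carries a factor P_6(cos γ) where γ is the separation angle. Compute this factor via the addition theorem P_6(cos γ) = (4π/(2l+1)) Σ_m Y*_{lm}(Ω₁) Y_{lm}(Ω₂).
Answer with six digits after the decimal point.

0.016349

Summing Y*_{l m}(θ₁,φ₁)·Y_{l m}(θ₂,φ₂) over m ∈ [−6, 6]; prefactor 4π/(2·6+1) = 0.966644:
  m=-6: Y*=-0.00000 - 0.00000j  Y=0.10120 - 0.30077j  product -0.00000 + 0.00000j
  m=-5: Y*=-0.00010 - 0.00002j  Y=-0.42625 - 0.00370j  product 0.00004 + 0.00001j
  m=-4: Y*=-0.00132 + 0.00070j  Y=0.03569 + 0.11249j  product -0.00013 - 0.00012j
  m=-3: Y*=-0.00610 + 0.01366j  Y=-0.24215 + 0.17401j  product -0.00090 - 0.00437j
  m=-2: Y*=0.02444 + 0.09844j  Y=0.18024 + 0.13191j  product -0.00858 + 0.02097j
  m=-1: Y*=0.33608 + 0.26283j  Y=-0.07087 + 0.21683j  product -0.08081 + 0.05425j
  m=+0: Y*=0.80586 + 0.00000j  Y=0.24527 + 0.00000j  product 0.19765 + 0.00000j
  m=+1: Y*=-0.33608 + 0.26283j  Y=0.07087 + 0.21683j  product -0.08081 - 0.05425j
  m=+2: Y*=0.02444 - 0.09844j  Y=0.18024 - 0.13191j  product -0.00858 - 0.02097j
  m=+3: Y*=0.00610 + 0.01366j  Y=0.24215 + 0.17401j  product -0.00090 + 0.00437j
  m=+4: Y*=-0.00132 - 0.00070j  Y=0.03569 - 0.11249j  product -0.00013 + 0.00012j
  m=+5: Y*=0.00010 - 0.00002j  Y=0.42625 - 0.00370j  product 0.00004 - 0.00001j
  m=+6: Y*=-0.00000 + 0.00000j  Y=0.10120 + 0.30077j  product -0.00000 - 0.00000j
Accumulated sum 0.01691 + 0.00000j; after 4π/(2l+1) scaling, 0.01635 + 0.00000j ⇒ P_6 = 0.016349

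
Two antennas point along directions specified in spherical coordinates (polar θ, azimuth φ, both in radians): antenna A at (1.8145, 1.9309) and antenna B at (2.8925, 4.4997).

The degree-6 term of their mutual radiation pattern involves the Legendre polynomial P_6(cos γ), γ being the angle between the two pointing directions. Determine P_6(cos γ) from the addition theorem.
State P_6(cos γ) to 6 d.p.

Term-by-term m-sum for l=6 (normalisation 4π/13 = 0.966644):
  [-6]  conj(Y_{6,-6})(Ω₁) = (0.224444, -0.335340) ; Y_{6,-6}(Ω₂) = (-0.000031, -0.000104) ; Δ = (-0.000042, -0.000013)
  [-5]  conj(Y_{6,-5})(Ω₁) = (0.338434, 0.079143) ; Y_{6,-5}(Ω₂) = (0.001291, -0.000717) ; Δ = (0.000494, -0.000141)
  [-4]  conj(Y_{6,-4})(Ω₁) = (-0.014791, -0.112804) ; Y_{6,-4}(Ω₂) = (0.008109, 0.009245) ; Δ = (0.000923, -0.001051)
  [-3]  conj(Y_{6,-3})(Ω₁) = (0.298993, -0.159666) ; Y_{6,-3}(Ω₂) = (-0.041303, 0.055699) ; Δ = (-0.003456, 0.023248)
  [-2]  conj(Y_{6,-2})(Ω₁) = (-0.014716, -0.012912) ; Y_{6,-2}(Ω₂) = (-0.238081, -0.107860) ; Δ = (0.002111, 0.004661)
  [-1]  conj(Y_{6,-1})(Ω₁) = (0.114394, -0.303817) ; Y_{6,-1}(Ω₂) = (0.123291, -0.570909) ; Δ = (-0.159348, -0.102766)
  [+0]  conj(Y_{6,0})(Ω₁) = (0.005805, -0.000000) ; Y_{6,0}(Ω₂) = (0.453515, 0.000000) ; Δ = (0.002633, 0.000000)
  [+1]  conj(Y_{6,1})(Ω₁) = (-0.114394, -0.303817) ; Y_{6,1}(Ω₂) = (-0.123291, -0.570909) ; Δ = (-0.159348, 0.102766)
  [+2]  conj(Y_{6,2})(Ω₁) = (-0.014716, 0.012912) ; Y_{6,2}(Ω₂) = (-0.238081, 0.107860) ; Δ = (0.002111, -0.004661)
  [+3]  conj(Y_{6,3})(Ω₁) = (-0.298993, -0.159666) ; Y_{6,3}(Ω₂) = (0.041303, 0.055699) ; Δ = (-0.003456, -0.023248)
  [+4]  conj(Y_{6,4})(Ω₁) = (-0.014791, 0.112804) ; Y_{6,4}(Ω₂) = (0.008109, -0.009245) ; Δ = (0.000923, 0.001051)
  [+5]  conj(Y_{6,5})(Ω₁) = (-0.338434, 0.079143) ; Y_{6,5}(Ω₂) = (-0.001291, -0.000717) ; Δ = (0.000494, 0.000141)
  [+6]  conj(Y_{6,6})(Ω₁) = (0.224444, 0.335340) ; Y_{6,6}(Ω₂) = (-0.000031, 0.000104) ; Δ = (-0.000042, 0.000013)
Σ over m = (-0.316005, 0.000000); ×(4π/13) → (-0.305464, 0.000000). Real part: -0.305464

-0.305464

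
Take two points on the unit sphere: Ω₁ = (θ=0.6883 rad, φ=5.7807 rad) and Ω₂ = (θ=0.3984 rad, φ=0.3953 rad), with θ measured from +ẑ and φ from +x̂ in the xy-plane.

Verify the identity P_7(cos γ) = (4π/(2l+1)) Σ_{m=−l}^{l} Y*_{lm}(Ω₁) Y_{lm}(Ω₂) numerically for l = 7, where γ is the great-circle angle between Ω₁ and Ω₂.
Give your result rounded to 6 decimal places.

-0.409862

Expand P_7 via completeness: Σ_{m} conj(Y_{7,m}) at Ω₁ times Y_{7,m} at Ω₂ —
  term(m=-7) = +0.000014-0.000000i   from Y*(Ω₁)=-0.019412+0.007659i, Y(Ω₂)=-0.000615-0.000242i
  term(m=-6) = +0.000348+0.000436i   from Y*(Ω₁)=-0.094176-0.011995i, Y(Ω₂)=-0.004221-0.004091i
  term(m=-5) = -0.001840+0.008094i   from Y*(Ω₁)=-0.207250-0.150844i, Y(Ω₂)=-0.012780-0.029754i
  term(m=-4) = -0.048695+0.023495i   from Y*(Ω₁)=-0.186541-0.397118i, Y(Ω₂)=-0.001282-0.123223i
  term(m=-3) = -0.120081-0.057745i   from Y*(Ω₁)=+0.026047-0.410671i, Y(Ω₂)=+0.121576-0.300113i
  term(m=-2) = -0.001550-0.006779i   from Y*(Ω₁)=+0.006940-0.010927i, Y(Ω₂)=+0.377855-0.381807i
  term(m=-1) = -0.092512+0.116051i   from Y*(Ω₁)=-0.339509+0.186572i, Y(Ω₂)=+0.353559-0.147527i
  term(m=+0) = +0.039393+0.000000i   from Y*(Ω₁)=-0.138594-0.000000i, Y(Ω₂)=-0.284233+0.000000i
  term(m=+1) = -0.092512-0.116051i   from Y*(Ω₁)=+0.339509+0.186572i, Y(Ω₂)=-0.353559-0.147527i
  term(m=+2) = -0.001550+0.006779i   from Y*(Ω₁)=+0.006940+0.010927i, Y(Ω₂)=+0.377855+0.381807i
  term(m=+3) = -0.120081+0.057745i   from Y*(Ω₁)=-0.026047-0.410671i, Y(Ω₂)=-0.121576-0.300113i
  term(m=+4) = -0.048695-0.023495i   from Y*(Ω₁)=-0.186541+0.397118i, Y(Ω₂)=-0.001282+0.123223i
  term(m=+5) = -0.001840-0.008094i   from Y*(Ω₁)=+0.207250-0.150844i, Y(Ω₂)=+0.012780-0.029754i
  term(m=+6) = +0.000348-0.000436i   from Y*(Ω₁)=-0.094176+0.011995i, Y(Ω₂)=-0.004221+0.004091i
  term(m=+7) = +0.000014+0.000000i   from Y*(Ω₁)=+0.019412+0.007659i, Y(Ω₂)=+0.000615-0.000242i
Accumulated sum -0.489237+0.000000i; after 4π/(2l+1) scaling, -0.409862+0.000000i ⇒ P_7 = -0.409862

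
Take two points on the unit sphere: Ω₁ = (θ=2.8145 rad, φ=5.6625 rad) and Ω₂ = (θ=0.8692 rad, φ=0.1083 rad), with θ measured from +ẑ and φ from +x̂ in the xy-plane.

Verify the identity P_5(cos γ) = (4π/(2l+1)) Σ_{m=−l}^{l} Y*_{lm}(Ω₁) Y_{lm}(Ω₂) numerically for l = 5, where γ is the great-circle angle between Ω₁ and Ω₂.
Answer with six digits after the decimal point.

-0.229287

Term-by-term m-sum for l=5 (normalisation 4π/11 = 1.142397):
  term(m=-5) = -0.000168+0.000092i   from Y*(Ω₁)=-0.001588-0.000061i, Y(Ω₂)=+0.103401-0.062193i
  term(m=-4) = +0.004654+0.001068i   from Y*(Ω₁)=+0.011711+0.009067i, Y(Ω₂)=+0.292652-0.135351i
  term(m=-3) = -0.019871-0.028062i   from Y*(Ω₁)=-0.023297-0.077713i, Y(Ω₂)=+0.401655-0.135292i
  term(m=-2) = -0.005026+0.044353i   from Y*(Ω₁)=-0.090592+0.264980i, Y(Ω₂)=+0.155672-0.034256i
  term(m=-1) = -0.118942+0.106227i   from Y*(Ω₁)=+0.446459-0.319193i, Y(Ω₂)=-0.288868+0.031407i
  term(m=+0) = +0.077999+0.000000i   from Y*(Ω₁)=-0.320129-0.000000i, Y(Ω₂)=-0.243650+0.000000i
  term(m=+1) = -0.118942-0.106227i   from Y*(Ω₁)=-0.446459-0.319193i, Y(Ω₂)=+0.288868+0.031407i
  term(m=+2) = -0.005026-0.044353i   from Y*(Ω₁)=-0.090592-0.264980i, Y(Ω₂)=+0.155672+0.034256i
  term(m=+3) = -0.019871+0.028062i   from Y*(Ω₁)=+0.023297-0.077713i, Y(Ω₂)=-0.401655-0.135292i
  term(m=+4) = +0.004654-0.001068i   from Y*(Ω₁)=+0.011711-0.009067i, Y(Ω₂)=+0.292652+0.135351i
  term(m=+5) = -0.000168-0.000092i   from Y*(Ω₁)=+0.001588-0.000061i, Y(Ω₂)=-0.103401-0.062193i
Σ over m = -0.200706-0.000000i; ×(4π/11) → -0.229287-0.000000i. Real part: -0.229287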